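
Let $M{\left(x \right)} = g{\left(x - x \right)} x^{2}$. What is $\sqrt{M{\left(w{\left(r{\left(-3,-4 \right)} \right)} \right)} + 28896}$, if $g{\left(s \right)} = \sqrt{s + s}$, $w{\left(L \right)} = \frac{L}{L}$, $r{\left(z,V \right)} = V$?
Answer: $4 \sqrt{1806} \approx 169.99$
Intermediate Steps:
$w{\left(L \right)} = 1$
$g{\left(s \right)} = \sqrt{2} \sqrt{s}$ ($g{\left(s \right)} = \sqrt{2 s} = \sqrt{2} \sqrt{s}$)
$M{\left(x \right)} = 0$ ($M{\left(x \right)} = \sqrt{2} \sqrt{x - x} x^{2} = \sqrt{2} \sqrt{0} x^{2} = \sqrt{2} \cdot 0 x^{2} = 0 x^{2} = 0$)
$\sqrt{M{\left(w{\left(r{\left(-3,-4 \right)} \right)} \right)} + 28896} = \sqrt{0 + 28896} = \sqrt{28896} = 4 \sqrt{1806}$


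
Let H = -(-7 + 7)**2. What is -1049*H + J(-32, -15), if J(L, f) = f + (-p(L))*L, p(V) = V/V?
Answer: 17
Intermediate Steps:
p(V) = 1
H = 0 (H = -1*0**2 = -1*0 = 0)
J(L, f) = f - L (J(L, f) = f + (-1*1)*L = f - L)
-1049*H + J(-32, -15) = -1049*0 + (-15 - 1*(-32)) = 0 + (-15 + 32) = 0 + 17 = 17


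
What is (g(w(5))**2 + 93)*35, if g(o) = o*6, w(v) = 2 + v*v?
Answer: 921795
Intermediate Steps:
w(v) = 2 + v**2
g(o) = 6*o
(g(w(5))**2 + 93)*35 = ((6*(2 + 5**2))**2 + 93)*35 = ((6*(2 + 25))**2 + 93)*35 = ((6*27)**2 + 93)*35 = (162**2 + 93)*35 = (26244 + 93)*35 = 26337*35 = 921795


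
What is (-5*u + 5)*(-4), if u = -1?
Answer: -40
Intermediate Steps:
(-5*u + 5)*(-4) = (-5*(-1) + 5)*(-4) = (5 + 5)*(-4) = 10*(-4) = -40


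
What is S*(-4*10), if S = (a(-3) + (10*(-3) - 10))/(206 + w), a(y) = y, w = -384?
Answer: -860/89 ≈ -9.6629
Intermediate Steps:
S = 43/178 (S = (-3 + (10*(-3) - 10))/(206 - 384) = (-3 + (-30 - 10))/(-178) = (-3 - 40)*(-1/178) = -43*(-1/178) = 43/178 ≈ 0.24157)
S*(-4*10) = 43*(-4*10)/178 = (43/178)*(-40) = -860/89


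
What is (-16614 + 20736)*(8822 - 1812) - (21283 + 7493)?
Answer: 28866444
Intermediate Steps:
(-16614 + 20736)*(8822 - 1812) - (21283 + 7493) = 4122*7010 - 1*28776 = 28895220 - 28776 = 28866444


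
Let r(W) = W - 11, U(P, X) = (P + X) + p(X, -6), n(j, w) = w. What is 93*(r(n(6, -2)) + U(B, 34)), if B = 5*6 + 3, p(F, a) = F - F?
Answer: 5022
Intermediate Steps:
p(F, a) = 0
B = 33 (B = 30 + 3 = 33)
U(P, X) = P + X (U(P, X) = (P + X) + 0 = P + X)
r(W) = -11 + W
93*(r(n(6, -2)) + U(B, 34)) = 93*((-11 - 2) + (33 + 34)) = 93*(-13 + 67) = 93*54 = 5022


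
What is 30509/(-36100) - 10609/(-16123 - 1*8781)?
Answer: -94202809/224758600 ≈ -0.41913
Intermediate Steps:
30509/(-36100) - 10609/(-16123 - 1*8781) = 30509*(-1/36100) - 10609/(-16123 - 8781) = -30509/36100 - 10609/(-24904) = -30509/36100 - 10609*(-1/24904) = -30509/36100 + 10609/24904 = -94202809/224758600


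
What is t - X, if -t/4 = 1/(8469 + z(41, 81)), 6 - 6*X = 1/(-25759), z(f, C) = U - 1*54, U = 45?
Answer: -109012793/108960570 ≈ -1.0005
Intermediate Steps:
z(f, C) = -9 (z(f, C) = 45 - 1*54 = 45 - 54 = -9)
X = 154555/154554 (X = 1 - 1/6/(-25759) = 1 - 1/6*(-1/25759) = 1 + 1/154554 = 154555/154554 ≈ 1.0000)
t = -1/2115 (t = -4/(8469 - 9) = -4/8460 = -4*1/8460 = -1/2115 ≈ -0.00047281)
t - X = -1/2115 - 1*154555/154554 = -1/2115 - 154555/154554 = -109012793/108960570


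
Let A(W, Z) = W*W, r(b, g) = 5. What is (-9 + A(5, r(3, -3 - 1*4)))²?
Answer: 256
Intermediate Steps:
A(W, Z) = W²
(-9 + A(5, r(3, -3 - 1*4)))² = (-9 + 5²)² = (-9 + 25)² = 16² = 256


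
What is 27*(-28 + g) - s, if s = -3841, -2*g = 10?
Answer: 2950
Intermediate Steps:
g = -5 (g = -1/2*10 = -5)
27*(-28 + g) - s = 27*(-28 - 5) - 1*(-3841) = 27*(-33) + 3841 = -891 + 3841 = 2950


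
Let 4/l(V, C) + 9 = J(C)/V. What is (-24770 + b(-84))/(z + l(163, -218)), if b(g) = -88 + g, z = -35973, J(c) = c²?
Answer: 1148753694/1656807809 ≈ 0.69335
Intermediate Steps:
l(V, C) = 4/(-9 + C²/V)
(-24770 + b(-84))/(z + l(163, -218)) = (-24770 + (-88 - 84))/(-35973 + 4*163/((-218)² - 9*163)) = (-24770 - 172)/(-35973 + 4*163/(47524 - 1467)) = -24942/(-35973 + 4*163/46057) = -24942/(-35973 + 4*163*(1/46057)) = -24942/(-35973 + 652/46057) = -24942/(-1656807809/46057) = -24942*(-46057/1656807809) = 1148753694/1656807809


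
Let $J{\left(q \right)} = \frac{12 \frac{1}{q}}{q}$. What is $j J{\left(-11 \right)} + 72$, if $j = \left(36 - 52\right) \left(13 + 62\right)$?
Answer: $- \frac{5688}{121} \approx -47.008$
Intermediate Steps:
$J{\left(q \right)} = \frac{12}{q^{2}}$
$j = -1200$ ($j = \left(-16\right) 75 = -1200$)
$j J{\left(-11 \right)} + 72 = - 1200 \cdot \frac{12}{121} + 72 = - 1200 \cdot 12 \cdot \frac{1}{121} + 72 = \left(-1200\right) \frac{12}{121} + 72 = - \frac{14400}{121} + 72 = - \frac{5688}{121}$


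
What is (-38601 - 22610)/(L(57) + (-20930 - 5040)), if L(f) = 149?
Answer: 61211/25821 ≈ 2.3706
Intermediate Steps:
(-38601 - 22610)/(L(57) + (-20930 - 5040)) = (-38601 - 22610)/(149 + (-20930 - 5040)) = -61211/(149 - 25970) = -61211/(-25821) = -61211*(-1/25821) = 61211/25821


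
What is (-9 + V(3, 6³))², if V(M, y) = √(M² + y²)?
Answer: 46746 - 54*√5185 ≈ 42858.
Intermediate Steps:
(-9 + V(3, 6³))² = (-9 + √(3² + (6³)²))² = (-9 + √(9 + 216²))² = (-9 + √(9 + 46656))² = (-9 + √46665)² = (-9 + 3*√5185)²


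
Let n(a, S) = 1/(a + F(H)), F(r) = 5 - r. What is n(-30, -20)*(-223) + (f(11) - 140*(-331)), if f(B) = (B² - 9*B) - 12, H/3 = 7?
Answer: 2132323/46 ≈ 46355.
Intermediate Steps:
H = 21 (H = 3*7 = 21)
n(a, S) = 1/(-16 + a) (n(a, S) = 1/(a + (5 - 1*21)) = 1/(a + (5 - 21)) = 1/(a - 16) = 1/(-16 + a))
f(B) = -12 + B² - 9*B
n(-30, -20)*(-223) + (f(11) - 140*(-331)) = -223/(-16 - 30) + ((-12 + 11² - 9*11) - 140*(-331)) = -223/(-46) + ((-12 + 121 - 99) + 46340) = -1/46*(-223) + (10 + 46340) = 223/46 + 46350 = 2132323/46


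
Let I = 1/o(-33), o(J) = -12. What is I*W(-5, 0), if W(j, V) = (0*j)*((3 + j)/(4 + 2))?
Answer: 0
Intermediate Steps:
W(j, V) = 0 (W(j, V) = 0*((3 + j)/6) = 0*((3 + j)*(⅙)) = 0*(½ + j/6) = 0)
I = -1/12 (I = 1/(-12) = -1/12 ≈ -0.083333)
I*W(-5, 0) = -1/12*0 = 0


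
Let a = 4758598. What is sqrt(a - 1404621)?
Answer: sqrt(3353977) ≈ 1831.4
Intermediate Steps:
sqrt(a - 1404621) = sqrt(4758598 - 1404621) = sqrt(3353977)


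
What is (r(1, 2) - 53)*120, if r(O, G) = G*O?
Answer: -6120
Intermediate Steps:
(r(1, 2) - 53)*120 = (2*1 - 53)*120 = (2 - 53)*120 = -51*120 = -6120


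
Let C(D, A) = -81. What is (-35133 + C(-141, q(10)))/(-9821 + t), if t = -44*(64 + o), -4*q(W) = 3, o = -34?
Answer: 35214/11141 ≈ 3.1608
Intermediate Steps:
q(W) = -¾ (q(W) = -¼*3 = -¾)
t = -1320 (t = -44*(64 - 34) = -44*30 = -1320)
(-35133 + C(-141, q(10)))/(-9821 + t) = (-35133 - 81)/(-9821 - 1320) = -35214/(-11141) = -35214*(-1/11141) = 35214/11141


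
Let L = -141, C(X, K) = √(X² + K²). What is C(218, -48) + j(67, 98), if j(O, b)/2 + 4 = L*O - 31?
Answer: -18964 + 2*√12457 ≈ -18741.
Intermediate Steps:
C(X, K) = √(K² + X²)
j(O, b) = -70 - 282*O (j(O, b) = -8 + 2*(-141*O - 31) = -8 + 2*(-31 - 141*O) = -8 + (-62 - 282*O) = -70 - 282*O)
C(218, -48) + j(67, 98) = √((-48)² + 218²) + (-70 - 282*67) = √(2304 + 47524) + (-70 - 18894) = √49828 - 18964 = 2*√12457 - 18964 = -18964 + 2*√12457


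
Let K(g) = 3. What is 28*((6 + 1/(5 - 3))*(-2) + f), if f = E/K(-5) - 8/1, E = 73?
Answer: 280/3 ≈ 93.333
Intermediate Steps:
f = 49/3 (f = 73/3 - 8/1 = 73*(⅓) - 8*1 = 73/3 - 8 = 49/3 ≈ 16.333)
28*((6 + 1/(5 - 3))*(-2) + f) = 28*((6 + 1/(5 - 3))*(-2) + 49/3) = 28*((6 + 1/2)*(-2) + 49/3) = 28*((6 + ½)*(-2) + 49/3) = 28*((13/2)*(-2) + 49/3) = 28*(-13 + 49/3) = 28*(10/3) = 280/3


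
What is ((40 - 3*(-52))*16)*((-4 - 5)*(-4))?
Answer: 112896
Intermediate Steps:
((40 - 3*(-52))*16)*((-4 - 5)*(-4)) = ((40 + 156)*16)*(-9*(-4)) = (196*16)*36 = 3136*36 = 112896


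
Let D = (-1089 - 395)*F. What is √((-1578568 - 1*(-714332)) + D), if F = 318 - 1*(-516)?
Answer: 2*I*√525473 ≈ 1449.8*I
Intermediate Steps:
F = 834 (F = 318 + 516 = 834)
D = -1237656 (D = (-1089 - 395)*834 = -1484*834 = -1237656)
√((-1578568 - 1*(-714332)) + D) = √((-1578568 - 1*(-714332)) - 1237656) = √((-1578568 + 714332) - 1237656) = √(-864236 - 1237656) = √(-2101892) = 2*I*√525473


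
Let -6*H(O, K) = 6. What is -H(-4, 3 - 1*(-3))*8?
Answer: 8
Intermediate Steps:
H(O, K) = -1 (H(O, K) = -⅙*6 = -1)
-H(-4, 3 - 1*(-3))*8 = -1*(-1)*8 = 1*8 = 8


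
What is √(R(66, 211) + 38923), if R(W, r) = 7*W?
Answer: √39385 ≈ 198.46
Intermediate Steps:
√(R(66, 211) + 38923) = √(7*66 + 38923) = √(462 + 38923) = √39385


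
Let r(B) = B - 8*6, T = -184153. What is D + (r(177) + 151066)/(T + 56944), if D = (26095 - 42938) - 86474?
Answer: -13143003448/127209 ≈ -1.0332e+5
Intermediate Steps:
r(B) = -48 + B (r(B) = B - 48 = -48 + B)
D = -103317 (D = -16843 - 86474 = -103317)
D + (r(177) + 151066)/(T + 56944) = -103317 + ((-48 + 177) + 151066)/(-184153 + 56944) = -103317 + (129 + 151066)/(-127209) = -103317 + 151195*(-1/127209) = -103317 - 151195/127209 = -13143003448/127209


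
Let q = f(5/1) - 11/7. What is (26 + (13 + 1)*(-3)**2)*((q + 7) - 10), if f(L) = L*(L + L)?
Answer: 48336/7 ≈ 6905.1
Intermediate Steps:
f(L) = 2*L**2 (f(L) = L*(2*L) = 2*L**2)
q = 339/7 (q = 2*(5/1)**2 - 11/7 = 2*(5*1)**2 - 11*1/7 = 2*5**2 - 11/7 = 2*25 - 11/7 = 50 - 11/7 = 339/7 ≈ 48.429)
(26 + (13 + 1)*(-3)**2)*((q + 7) - 10) = (26 + (13 + 1)*(-3)**2)*((339/7 + 7) - 10) = (26 + 14*9)*(388/7 - 10) = (26 + 126)*(318/7) = 152*(318/7) = 48336/7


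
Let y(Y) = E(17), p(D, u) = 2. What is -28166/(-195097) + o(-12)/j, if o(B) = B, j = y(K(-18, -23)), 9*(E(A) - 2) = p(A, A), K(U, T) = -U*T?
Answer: -5126789/975485 ≈ -5.2556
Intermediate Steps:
K(U, T) = -T*U
E(A) = 20/9 (E(A) = 2 + (⅑)*2 = 2 + 2/9 = 20/9)
y(Y) = 20/9
j = 20/9 ≈ 2.2222
-28166/(-195097) + o(-12)/j = -28166/(-195097) - 12/20/9 = -28166*(-1/195097) - 12*9/20 = 28166/195097 - 27/5 = -5126789/975485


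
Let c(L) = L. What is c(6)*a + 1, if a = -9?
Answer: -53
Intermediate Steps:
c(6)*a + 1 = 6*(-9) + 1 = -54 + 1 = -53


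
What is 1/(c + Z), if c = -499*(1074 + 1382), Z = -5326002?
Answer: -1/6551546 ≈ -1.5264e-7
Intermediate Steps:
c = -1225544 (c = -499*2456 = -1225544)
1/(c + Z) = 1/(-1225544 - 5326002) = 1/(-6551546) = -1/6551546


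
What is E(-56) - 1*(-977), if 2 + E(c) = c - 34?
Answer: 885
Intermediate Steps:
E(c) = -36 + c (E(c) = -2 + (c - 34) = -2 + (-34 + c) = -36 + c)
E(-56) - 1*(-977) = (-36 - 56) - 1*(-977) = -92 + 977 = 885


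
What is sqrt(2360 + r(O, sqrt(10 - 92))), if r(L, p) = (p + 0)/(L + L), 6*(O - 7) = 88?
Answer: sqrt(39884000 + 390*I*sqrt(82))/130 ≈ 48.58 + 0.0021508*I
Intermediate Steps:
O = 65/3 (O = 7 + (1/6)*88 = 7 + 44/3 = 65/3 ≈ 21.667)
r(L, p) = p/(2*L) (r(L, p) = p/((2*L)) = p*(1/(2*L)) = p/(2*L))
sqrt(2360 + r(O, sqrt(10 - 92))) = sqrt(2360 + sqrt(10 - 92)/(2*(65/3))) = sqrt(2360 + (1/2)*sqrt(-82)*(3/65)) = sqrt(2360 + (1/2)*(I*sqrt(82))*(3/65)) = sqrt(2360 + 3*I*sqrt(82)/130)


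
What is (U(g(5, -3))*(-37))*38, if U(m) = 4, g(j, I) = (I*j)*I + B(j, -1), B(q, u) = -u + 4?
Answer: -5624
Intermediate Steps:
B(q, u) = 4 - u
g(j, I) = 5 + j*I² (g(j, I) = (I*j)*I + (4 - 1*(-1)) = j*I² + (4 + 1) = j*I² + 5 = 5 + j*I²)
(U(g(5, -3))*(-37))*38 = (4*(-37))*38 = -148*38 = -5624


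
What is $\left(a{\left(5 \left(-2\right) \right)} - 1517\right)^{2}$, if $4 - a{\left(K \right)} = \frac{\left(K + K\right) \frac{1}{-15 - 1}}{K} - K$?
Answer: $\frac{148425489}{64} \approx 2.3191 \cdot 10^{6}$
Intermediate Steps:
$a{\left(K \right)} = \frac{33}{8} + K$ ($a{\left(K \right)} = 4 - \left(\frac{\left(K + K\right) \frac{1}{-15 - 1}}{K} - K\right) = 4 - \left(\frac{2 K \frac{1}{-16}}{K} - K\right) = 4 - \left(\frac{2 K \left(- \frac{1}{16}\right)}{K} - K\right) = 4 - \left(\frac{\left(- \frac{1}{8}\right) K}{K} - K\right) = 4 - \left(- \frac{1}{8} - K\right) = 4 + \left(\frac{1}{8} + K\right) = \frac{33}{8} + K$)
$\left(a{\left(5 \left(-2\right) \right)} - 1517\right)^{2} = \left(\left(\frac{33}{8} + 5 \left(-2\right)\right) - 1517\right)^{2} = \left(\left(\frac{33}{8} - 10\right) - 1517\right)^{2} = \left(- \frac{47}{8} - 1517\right)^{2} = \left(- \frac{12183}{8}\right)^{2} = \frac{148425489}{64}$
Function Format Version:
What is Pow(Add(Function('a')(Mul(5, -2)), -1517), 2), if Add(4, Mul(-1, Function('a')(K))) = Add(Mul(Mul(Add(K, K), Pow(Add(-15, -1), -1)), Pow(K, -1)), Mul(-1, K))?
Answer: Rational(148425489, 64) ≈ 2.3191e+6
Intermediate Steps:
Function('a')(K) = Add(Rational(33, 8), K) (Function('a')(K) = Add(4, Mul(-1, Add(Mul(Mul(Add(K, K), Pow(Add(-15, -1), -1)), Pow(K, -1)), Mul(-1, K)))) = Add(4, Mul(-1, Add(Mul(Mul(Mul(2, K), Pow(-16, -1)), Pow(K, -1)), Mul(-1, K)))) = Add(4, Mul(-1, Add(Mul(Mul(Mul(2, K), Rational(-1, 16)), Pow(K, -1)), Mul(-1, K)))) = Add(4, Mul(-1, Add(Mul(Mul(Rational(-1, 8), K), Pow(K, -1)), Mul(-1, K)))) = Add(4, Mul(-1, Add(Rational(-1, 8), Mul(-1, K)))) = Add(4, Add(Rational(1, 8), K)) = Add(Rational(33, 8), K))
Pow(Add(Function('a')(Mul(5, -2)), -1517), 2) = Pow(Add(Add(Rational(33, 8), Mul(5, -2)), -1517), 2) = Pow(Add(Add(Rational(33, 8), -10), -1517), 2) = Pow(Add(Rational(-47, 8), -1517), 2) = Pow(Rational(-12183, 8), 2) = Rational(148425489, 64)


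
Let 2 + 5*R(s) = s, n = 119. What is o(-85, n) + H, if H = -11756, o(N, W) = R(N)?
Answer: -58867/5 ≈ -11773.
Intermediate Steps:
R(s) = -⅖ + s/5
o(N, W) = -⅖ + N/5
o(-85, n) + H = (-⅖ + (⅕)*(-85)) - 11756 = (-⅖ - 17) - 11756 = -87/5 - 11756 = -58867/5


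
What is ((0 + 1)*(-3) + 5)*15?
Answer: 30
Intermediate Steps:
((0 + 1)*(-3) + 5)*15 = (1*(-3) + 5)*15 = (-3 + 5)*15 = 2*15 = 30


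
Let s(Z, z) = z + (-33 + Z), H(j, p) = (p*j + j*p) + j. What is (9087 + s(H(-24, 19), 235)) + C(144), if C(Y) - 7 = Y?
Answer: 8504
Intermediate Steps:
C(Y) = 7 + Y
H(j, p) = j + 2*j*p (H(j, p) = (j*p + j*p) + j = 2*j*p + j = j + 2*j*p)
s(Z, z) = -33 + Z + z
(9087 + s(H(-24, 19), 235)) + C(144) = (9087 + (-33 - 24*(1 + 2*19) + 235)) + (7 + 144) = (9087 + (-33 - 24*(1 + 38) + 235)) + 151 = (9087 + (-33 - 24*39 + 235)) + 151 = (9087 + (-33 - 936 + 235)) + 151 = (9087 - 734) + 151 = 8353 + 151 = 8504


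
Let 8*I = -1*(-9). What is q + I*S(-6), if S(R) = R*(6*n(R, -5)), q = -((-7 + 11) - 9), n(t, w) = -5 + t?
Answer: 901/2 ≈ 450.50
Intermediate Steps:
I = 9/8 (I = (-1*(-9))/8 = (1/8)*9 = 9/8 ≈ 1.1250)
q = 5 (q = -(4 - 9) = -1*(-5) = 5)
S(R) = R*(-30 + 6*R) (S(R) = R*(6*(-5 + R)) = R*(-30 + 6*R))
q + I*S(-6) = 5 + 9*(6*(-6)*(-5 - 6))/8 = 5 + 9*(6*(-6)*(-11))/8 = 5 + (9/8)*396 = 5 + 891/2 = 901/2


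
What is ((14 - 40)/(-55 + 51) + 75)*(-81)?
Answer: -13203/2 ≈ -6601.5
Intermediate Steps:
((14 - 40)/(-55 + 51) + 75)*(-81) = (-26/(-4) + 75)*(-81) = (-26*(-¼) + 75)*(-81) = (13/2 + 75)*(-81) = (163/2)*(-81) = -13203/2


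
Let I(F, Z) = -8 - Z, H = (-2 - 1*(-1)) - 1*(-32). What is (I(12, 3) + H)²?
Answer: 400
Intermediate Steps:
H = 31 (H = (-2 + 1) + 32 = -1 + 32 = 31)
(I(12, 3) + H)² = ((-8 - 1*3) + 31)² = ((-8 - 3) + 31)² = (-11 + 31)² = 20² = 400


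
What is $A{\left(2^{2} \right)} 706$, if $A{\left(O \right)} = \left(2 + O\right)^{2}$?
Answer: $25416$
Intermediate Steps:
$A{\left(2^{2} \right)} 706 = \left(2 + 2^{2}\right)^{2} \cdot 706 = \left(2 + 4\right)^{2} \cdot 706 = 6^{2} \cdot 706 = 36 \cdot 706 = 25416$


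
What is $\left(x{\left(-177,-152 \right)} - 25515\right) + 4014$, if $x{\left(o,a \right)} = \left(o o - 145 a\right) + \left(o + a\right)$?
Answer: $31539$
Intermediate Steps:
$x{\left(o,a \right)} = o + o^{2} - 144 a$ ($x{\left(o,a \right)} = \left(o^{2} - 145 a\right) + \left(a + o\right) = o + o^{2} - 144 a$)
$\left(x{\left(-177,-152 \right)} - 25515\right) + 4014 = \left(\left(-177 + \left(-177\right)^{2} - -21888\right) - 25515\right) + 4014 = \left(\left(-177 + 31329 + 21888\right) - 25515\right) + 4014 = \left(53040 - 25515\right) + 4014 = 27525 + 4014 = 31539$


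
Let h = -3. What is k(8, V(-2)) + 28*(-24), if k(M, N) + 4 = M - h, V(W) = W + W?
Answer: -665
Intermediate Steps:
V(W) = 2*W
k(M, N) = -1 + M (k(M, N) = -4 + (M - 1*(-3)) = -4 + (M + 3) = -4 + (3 + M) = -1 + M)
k(8, V(-2)) + 28*(-24) = (-1 + 8) + 28*(-24) = 7 - 672 = -665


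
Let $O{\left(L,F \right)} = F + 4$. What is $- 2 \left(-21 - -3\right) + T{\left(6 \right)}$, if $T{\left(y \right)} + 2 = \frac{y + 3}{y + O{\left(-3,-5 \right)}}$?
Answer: $\frac{179}{5} \approx 35.8$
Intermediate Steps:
$O{\left(L,F \right)} = 4 + F$
$T{\left(y \right)} = -2 + \frac{3 + y}{-1 + y}$ ($T{\left(y \right)} = -2 + \frac{y + 3}{y + \left(4 - 5\right)} = -2 + \frac{3 + y}{y - 1} = -2 + \frac{3 + y}{-1 + y}$)
$- 2 \left(-21 - -3\right) + T{\left(6 \right)} = - 2 \left(-21 - -3\right) + \frac{5 - 6}{-1 + 6} = - 2 \left(-21 + 3\right) + \frac{5 - 6}{5} = \left(-2\right) \left(-18\right) + \frac{1}{5} \left(-1\right) = 36 - \frac{1}{5} = \frac{179}{5}$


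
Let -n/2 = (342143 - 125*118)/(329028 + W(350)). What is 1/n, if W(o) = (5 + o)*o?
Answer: -226639/327393 ≈ -0.69225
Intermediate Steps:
W(o) = o*(5 + o)
n = -327393/226639 (n = -2*(342143 - 125*118)/(329028 + 350*(5 + 350)) = -2*(342143 - 14750)/(329028 + 350*355) = -654786/(329028 + 124250) = -654786/453278 = -2*327393/453278 = -327393/226639 ≈ -1.4446)
1/n = 1/(-327393/226639) = -226639/327393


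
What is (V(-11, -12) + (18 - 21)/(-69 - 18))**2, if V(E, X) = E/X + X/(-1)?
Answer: 20313049/121104 ≈ 167.73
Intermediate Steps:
V(E, X) = -X + E/X (V(E, X) = E/X + X*(-1) = E/X - X = -X + E/X)
(V(-11, -12) + (18 - 21)/(-69 - 18))**2 = ((-1*(-12) - 11/(-12)) + (18 - 21)/(-69 - 18))**2 = ((12 - 11*(-1/12)) - 3/(-87))**2 = ((12 + 11/12) - 3*(-1/87))**2 = (155/12 + 1/29)**2 = (4507/348)**2 = 20313049/121104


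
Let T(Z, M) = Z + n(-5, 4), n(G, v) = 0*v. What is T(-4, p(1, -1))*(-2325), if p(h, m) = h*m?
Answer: 9300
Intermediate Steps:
n(G, v) = 0
T(Z, M) = Z (T(Z, M) = Z + 0 = Z)
T(-4, p(1, -1))*(-2325) = -4*(-2325) = 9300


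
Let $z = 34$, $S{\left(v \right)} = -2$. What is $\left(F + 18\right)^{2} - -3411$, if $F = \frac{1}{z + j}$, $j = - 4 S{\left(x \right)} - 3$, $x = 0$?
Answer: $\frac{5682340}{1521} \approx 3735.9$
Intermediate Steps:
$j = 5$ ($j = \left(-4\right) \left(-2\right) - 3 = 8 - 3 = 5$)
$F = \frac{1}{39}$ ($F = \frac{1}{34 + 5} = \frac{1}{39} \approx 0.025641$)
$\left(F + 18\right)^{2} - -3411 = \left(\frac{1}{39} + 18\right)^{2} - -3411 = \left(\frac{703}{39}\right)^{2} + 3411 = \frac{494209}{1521} + 3411 = \frac{5682340}{1521}$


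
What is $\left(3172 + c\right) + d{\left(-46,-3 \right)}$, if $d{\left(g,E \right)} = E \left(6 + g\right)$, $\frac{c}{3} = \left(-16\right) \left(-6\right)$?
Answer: $3580$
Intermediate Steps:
$c = 288$ ($c = 3 \left(\left(-16\right) \left(-6\right)\right) = 3 \cdot 96 = 288$)
$\left(3172 + c\right) + d{\left(-46,-3 \right)} = \left(3172 + 288\right) - 3 \left(6 - 46\right) = 3460 - -120 = 3460 + 120 = 3580$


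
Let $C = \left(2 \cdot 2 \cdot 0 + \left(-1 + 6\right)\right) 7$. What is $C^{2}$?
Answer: $1225$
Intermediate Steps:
$C = 35$ ($C = \left(4 \cdot 0 + 5\right) 7 = \left(0 + 5\right) 7 = 5 \cdot 7 = 35$)
$C^{2} = 35^{2} = 1225$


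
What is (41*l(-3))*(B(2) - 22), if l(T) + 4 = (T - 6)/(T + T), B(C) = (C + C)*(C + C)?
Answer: 615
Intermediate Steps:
B(C) = 4*C**2 (B(C) = (2*C)*(2*C) = 4*C**2)
l(T) = -4 + (-6 + T)/(2*T) (l(T) = -4 + (T - 6)/(T + T) = -4 + (-6 + T)/((2*T)) = -4 + (-6 + T)*(1/(2*T)) = -4 + (-6 + T)/(2*T))
(41*l(-3))*(B(2) - 22) = (41*(-7/2 - 3/(-3)))*(4*2**2 - 22) = (41*(-7/2 - 3*(-1/3)))*(4*4 - 22) = (41*(-7/2 + 1))*(16 - 22) = (41*(-5/2))*(-6) = -205/2*(-6) = 615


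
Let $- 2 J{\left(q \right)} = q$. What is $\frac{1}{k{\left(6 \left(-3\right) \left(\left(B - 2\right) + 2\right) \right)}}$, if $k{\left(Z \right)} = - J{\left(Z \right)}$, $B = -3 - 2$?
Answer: $\frac{1}{45} \approx 0.022222$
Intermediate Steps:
$J{\left(q \right)} = - \frac{q}{2}$
$B = -5$ ($B = -3 - 2 = -5$)
$k{\left(Z \right)} = \frac{Z}{2}$ ($k{\left(Z \right)} = - \frac{\left(-1\right) Z}{2} = \frac{Z}{2}$)
$\frac{1}{k{\left(6 \left(-3\right) \left(\left(B - 2\right) + 2\right) \right)}} = \frac{1}{\frac{1}{2} \cdot 6 \left(-3\right) \left(\left(-5 - 2\right) + 2\right)} = \frac{1}{\frac{1}{2} \left(- 18 \left(-7 + 2\right)\right)} = \frac{1}{\frac{1}{2} \left(\left(-18\right) \left(-5\right)\right)} = \frac{1}{\frac{1}{2} \cdot 90} = \frac{1}{45}$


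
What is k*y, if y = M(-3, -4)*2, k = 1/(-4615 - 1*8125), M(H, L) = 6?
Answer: -3/3185 ≈ -0.00094192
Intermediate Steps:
k = -1/12740 (k = 1/(-4615 - 8125) = 1/(-12740) = -1/12740 ≈ -7.8493e-5)
y = 12 (y = 6*2 = 12)
k*y = -1/12740*12 = -3/3185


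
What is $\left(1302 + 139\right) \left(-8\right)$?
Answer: $-11528$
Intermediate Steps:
$\left(1302 + 139\right) \left(-8\right) = 1441 \left(-8\right) = -11528$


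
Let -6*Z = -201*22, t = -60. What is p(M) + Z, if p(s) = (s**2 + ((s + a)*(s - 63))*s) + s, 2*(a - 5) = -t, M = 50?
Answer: -51963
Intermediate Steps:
a = 35 (a = 5 + (-1*(-60))/2 = 5 + (1/2)*60 = 5 + 30 = 35)
Z = 737 (Z = -(-67)*22/2 = -1/6*(-4422) = 737)
p(s) = s + s**2 + s*(-63 + s)*(35 + s) (p(s) = (s**2 + ((s + 35)*(s - 63))*s) + s = (s**2 + ((35 + s)*(-63 + s))*s) + s = (s**2 + ((-63 + s)*(35 + s))*s) + s = (s**2 + s*(-63 + s)*(35 + s)) + s = s + s**2 + s*(-63 + s)*(35 + s))
p(M) + Z = 50*(-2204 + 50**2 - 27*50) + 737 = 50*(-2204 + 2500 - 1350) + 737 = 50*(-1054) + 737 = -52700 + 737 = -51963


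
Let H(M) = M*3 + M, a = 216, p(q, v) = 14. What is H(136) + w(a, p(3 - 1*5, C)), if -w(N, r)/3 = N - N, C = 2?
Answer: 544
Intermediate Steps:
w(N, r) = 0 (w(N, r) = -3*(N - N) = -3*0 = 0)
H(M) = 4*M (H(M) = 3*M + M = 4*M)
H(136) + w(a, p(3 - 1*5, C)) = 4*136 + 0 = 544 + 0 = 544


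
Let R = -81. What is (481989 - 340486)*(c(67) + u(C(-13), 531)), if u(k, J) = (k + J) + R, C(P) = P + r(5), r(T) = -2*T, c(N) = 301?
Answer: 103014184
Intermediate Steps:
C(P) = -10 + P (C(P) = P - 2*5 = P - 10 = -10 + P)
u(k, J) = -81 + J + k (u(k, J) = (k + J) - 81 = (J + k) - 81 = -81 + J + k)
(481989 - 340486)*(c(67) + u(C(-13), 531)) = (481989 - 340486)*(301 + (-81 + 531 + (-10 - 13))) = 141503*(301 + (-81 + 531 - 23)) = 141503*(301 + 427) = 141503*728 = 103014184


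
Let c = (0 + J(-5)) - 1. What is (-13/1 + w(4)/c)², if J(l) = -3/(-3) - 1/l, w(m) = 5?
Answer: 144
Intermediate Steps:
J(l) = 1 - 1/l (J(l) = -3*(-⅓) - 1/l = 1 - 1/l)
c = ⅕ (c = (0 + (-1 - 5)/(-5)) - 1 = (0 - ⅕*(-6)) - 1 = (0 + 6/5) - 1 = 6/5 - 1 = ⅕ ≈ 0.20000)
(-13/1 + w(4)/c)² = (-13/1 + 5/(⅕))² = (-13*1 + 5*5)² = (-13 + 25)² = 12² = 144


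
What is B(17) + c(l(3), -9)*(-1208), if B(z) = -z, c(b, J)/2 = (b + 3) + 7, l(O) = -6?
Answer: -9681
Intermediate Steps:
c(b, J) = 20 + 2*b (c(b, J) = 2*((b + 3) + 7) = 2*((3 + b) + 7) = 2*(10 + b) = 20 + 2*b)
B(17) + c(l(3), -9)*(-1208) = -1*17 + (20 + 2*(-6))*(-1208) = -17 + (20 - 12)*(-1208) = -17 + 8*(-1208) = -17 - 9664 = -9681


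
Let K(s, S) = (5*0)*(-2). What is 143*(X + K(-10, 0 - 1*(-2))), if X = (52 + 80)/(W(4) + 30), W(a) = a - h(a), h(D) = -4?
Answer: 9438/19 ≈ 496.74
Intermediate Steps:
K(s, S) = 0 (K(s, S) = 0*(-2) = 0)
W(a) = 4 + a (W(a) = a - 1*(-4) = a + 4 = 4 + a)
X = 66/19 (X = (52 + 80)/((4 + 4) + 30) = 132/(8 + 30) = 132/38 = 132*(1/38) = 66/19 ≈ 3.4737)
143*(X + K(-10, 0 - 1*(-2))) = 143*(66/19 + 0) = 143*(66/19) = 9438/19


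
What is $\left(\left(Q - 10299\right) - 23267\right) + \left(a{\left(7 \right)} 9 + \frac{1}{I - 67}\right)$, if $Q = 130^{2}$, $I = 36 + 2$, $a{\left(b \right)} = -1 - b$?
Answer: $- \frac{485403}{29} \approx -16738.0$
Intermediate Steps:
$I = 38$
$Q = 16900$
$\left(\left(Q - 10299\right) - 23267\right) + \left(a{\left(7 \right)} 9 + \frac{1}{I - 67}\right) = \left(\left(16900 - 10299\right) - 23267\right) + \left(\left(-1 - 7\right) 9 + \frac{1}{38 - 67}\right) = \left(6601 - 23267\right) + \left(\left(-1 - 7\right) 9 + \frac{1}{-29}\right) = -16666 - \frac{2089}{29} = - \frac{485403}{29}$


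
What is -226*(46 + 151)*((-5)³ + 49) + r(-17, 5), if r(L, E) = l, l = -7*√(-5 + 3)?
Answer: 3383672 - 7*I*√2 ≈ 3.3837e+6 - 9.8995*I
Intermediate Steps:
l = -7*I*√2 ≈ -9.8995*I
r(L, E) = -7*I*√2
-226*(46 + 151)*((-5)³ + 49) + r(-17, 5) = -226*(46 + 151)*((-5)³ + 49) - 7*I*√2 = -44522*(-125 + 49) - 7*I*√2 = -44522*(-76) - 7*I*√2 = -226*(-14972) - 7*I*√2 = 3383672 - 7*I*√2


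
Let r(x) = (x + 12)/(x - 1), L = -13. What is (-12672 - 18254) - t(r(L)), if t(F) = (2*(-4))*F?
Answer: -216478/7 ≈ -30925.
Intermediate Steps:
r(x) = (12 + x)/(-1 + x)
t(F) = -8*F
(-12672 - 18254) - t(r(L)) = (-12672 - 18254) - (-8)*(12 - 13)/(-1 - 13) = -30926 - (-8)*-1/(-14) = -30926 - (-8)*(-1/14*(-1)) = -30926 - (-8)/14 = -30926 - 1*(-4/7) = -30926 + 4/7 = -216478/7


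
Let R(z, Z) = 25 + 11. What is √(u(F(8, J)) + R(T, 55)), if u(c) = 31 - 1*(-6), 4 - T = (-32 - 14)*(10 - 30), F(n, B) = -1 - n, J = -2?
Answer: √73 ≈ 8.5440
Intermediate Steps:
T = -916 (T = 4 - (-32 - 14)*(10 - 30) = 4 - (-46)*(-20) = 4 - 1*920 = 4 - 920 = -916)
R(z, Z) = 36
u(c) = 37 (u(c) = 31 + 6 = 37)
√(u(F(8, J)) + R(T, 55)) = √(37 + 36) = √73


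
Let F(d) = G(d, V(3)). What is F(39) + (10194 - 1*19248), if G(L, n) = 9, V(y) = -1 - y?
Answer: -9045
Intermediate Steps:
F(d) = 9
F(39) + (10194 - 1*19248) = 9 + (10194 - 1*19248) = 9 + (10194 - 19248) = 9 - 9054 = -9045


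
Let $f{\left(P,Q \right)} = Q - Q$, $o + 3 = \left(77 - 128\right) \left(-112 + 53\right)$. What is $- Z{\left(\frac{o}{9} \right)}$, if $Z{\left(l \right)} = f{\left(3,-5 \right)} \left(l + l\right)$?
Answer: $0$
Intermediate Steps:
$o = 3006$ ($o = -3 + \left(77 - 128\right) \left(-112 + 53\right) = -3 - -3009 = -3 + 3009 = 3006$)
$f{\left(P,Q \right)} = 0$
$Z{\left(l \right)} = 0$ ($Z{\left(l \right)} = 0 \left(l + l\right) = 0 \cdot 2 l = 0$)
$- Z{\left(\frac{o}{9} \right)} = \left(-1\right) 0 = 0$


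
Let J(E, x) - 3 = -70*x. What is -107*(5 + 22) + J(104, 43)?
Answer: -5896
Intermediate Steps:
J(E, x) = 3 - 70*x
-107*(5 + 22) + J(104, 43) = -107*(5 + 22) + (3 - 70*43) = -107*27 + (3 - 3010) = -2889 - 3007 = -5896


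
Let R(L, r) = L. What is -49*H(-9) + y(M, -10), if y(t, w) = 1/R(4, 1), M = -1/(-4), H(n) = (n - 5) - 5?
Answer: 3725/4 ≈ 931.25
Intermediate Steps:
H(n) = -10 + n (H(n) = (-5 + n) - 5 = -10 + n)
M = ¼ (M = -1*(-¼) = ¼ ≈ 0.25000)
y(t, w) = ¼ (y(t, w) = 1/4 = ¼)
-49*H(-9) + y(M, -10) = -49*(-10 - 9) + ¼ = -49*(-19) + ¼ = 931 + ¼ = 3725/4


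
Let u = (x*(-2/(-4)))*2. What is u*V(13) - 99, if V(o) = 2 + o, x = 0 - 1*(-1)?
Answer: -84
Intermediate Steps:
x = 1 (x = 0 + 1 = 1)
u = 1 (u = (1*(-2/(-4)))*2 = (1*(-2*(-1/4)))*2 = (1*(1/2))*2 = (1/2)*2 = 1)
u*V(13) - 99 = 1*(2 + 13) - 99 = 1*15 - 99 = 15 - 99 = -84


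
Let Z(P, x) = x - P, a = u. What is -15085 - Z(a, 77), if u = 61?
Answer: -15101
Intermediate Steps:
a = 61
-15085 - Z(a, 77) = -15085 - (77 - 1*61) = -15085 - (77 - 61) = -15085 - 1*16 = -15085 - 16 = -15101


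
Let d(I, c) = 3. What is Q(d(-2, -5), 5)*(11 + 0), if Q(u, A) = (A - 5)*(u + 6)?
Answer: 0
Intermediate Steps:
Q(u, A) = (-5 + A)*(6 + u)
Q(d(-2, -5), 5)*(11 + 0) = (-30 - 5*3 + 6*5 + 5*3)*(11 + 0) = (-30 - 15 + 30 + 15)*11 = 0*11 = 0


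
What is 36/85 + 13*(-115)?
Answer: -127039/85 ≈ -1494.6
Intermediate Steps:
36/85 + 13*(-115) = 36*(1/85) - 1495 = 36/85 - 1495 = -127039/85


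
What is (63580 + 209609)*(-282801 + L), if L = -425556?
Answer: -193515340473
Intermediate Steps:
(63580 + 209609)*(-282801 + L) = (63580 + 209609)*(-282801 - 425556) = 273189*(-708357) = -193515340473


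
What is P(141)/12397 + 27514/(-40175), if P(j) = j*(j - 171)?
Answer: -511031308/498049475 ≈ -1.0261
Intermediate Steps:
P(j) = j*(-171 + j)
P(141)/12397 + 27514/(-40175) = (141*(-171 + 141))/12397 + 27514/(-40175) = (141*(-30))*(1/12397) + 27514*(-1/40175) = -4230*1/12397 - 27514/40175 = -4230/12397 - 27514/40175 = -511031308/498049475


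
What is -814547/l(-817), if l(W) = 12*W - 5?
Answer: 814547/9809 ≈ 83.041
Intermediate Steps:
l(W) = -5 + 12*W
-814547/l(-817) = -814547/(-5 + 12*(-817)) = -814547/(-5 - 9804) = -814547/(-9809) = -814547*(-1/9809) = 814547/9809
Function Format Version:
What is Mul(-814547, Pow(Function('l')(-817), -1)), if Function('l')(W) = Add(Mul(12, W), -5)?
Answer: Rational(814547, 9809) ≈ 83.041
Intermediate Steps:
Function('l')(W) = Add(-5, Mul(12, W))
Mul(-814547, Pow(Function('l')(-817), -1)) = Mul(-814547, Pow(Add(-5, Mul(12, -817)), -1)) = Mul(-814547, Pow(Add(-5, -9804), -1)) = Mul(-814547, Pow(-9809, -1)) = Mul(-814547, Rational(-1, 9809)) = Rational(814547, 9809)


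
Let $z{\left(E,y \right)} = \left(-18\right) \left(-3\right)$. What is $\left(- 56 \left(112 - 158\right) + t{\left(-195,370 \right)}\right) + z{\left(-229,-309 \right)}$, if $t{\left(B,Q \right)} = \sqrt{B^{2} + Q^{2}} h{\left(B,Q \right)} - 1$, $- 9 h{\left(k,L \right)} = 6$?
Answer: $2629 - \frac{10 \sqrt{6997}}{3} \approx 2350.2$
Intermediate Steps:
$z{\left(E,y \right)} = 54$
$h{\left(k,L \right)} = - \frac{2}{3}$ ($h{\left(k,L \right)} = \left(- \frac{1}{9}\right) 6 = - \frac{2}{3}$)
$t{\left(B,Q \right)} = -1 - \frac{2 \sqrt{B^{2} + Q^{2}}}{3}$ ($t{\left(B,Q \right)} = \sqrt{B^{2} + Q^{2}} \left(- \frac{2}{3}\right) - 1 = - \frac{2 \sqrt{B^{2} + Q^{2}}}{3} - 1 = -1 - \frac{2 \sqrt{B^{2} + Q^{2}}}{3}$)
$\left(- 56 \left(112 - 158\right) + t{\left(-195,370 \right)}\right) + z{\left(-229,-309 \right)} = \left(- 56 \left(112 - 158\right) - \left(1 + \frac{2 \sqrt{\left(-195\right)^{2} + 370^{2}}}{3}\right)\right) + 54 = \left(\left(-56\right) \left(-46\right) - \left(1 + \frac{2 \sqrt{38025 + 136900}}{3}\right)\right) + 54 = \left(2576 - \left(1 + \frac{2 \sqrt{174925}}{3}\right)\right) + 54 = \left(2576 - \left(1 + \frac{2 \cdot 5 \sqrt{6997}}{3}\right)\right) + 54 = \left(2576 - \left(1 + \frac{10 \sqrt{6997}}{3}\right)\right) + 54 = \left(2575 - \frac{10 \sqrt{6997}}{3}\right) + 54 = 2629 - \frac{10 \sqrt{6997}}{3}$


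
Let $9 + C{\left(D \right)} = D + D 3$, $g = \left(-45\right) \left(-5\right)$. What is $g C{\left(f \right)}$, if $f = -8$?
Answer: $-9225$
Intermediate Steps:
$g = 225$
$C{\left(D \right)} = -9 + 4 D$ ($C{\left(D \right)} = -9 + \left(D + D 3\right) = -9 + \left(D + 3 D\right) = -9 + 4 D$)
$g C{\left(f \right)} = 225 \left(-9 + 4 \left(-8\right)\right) = 225 \left(-9 - 32\right) = 225 \left(-41\right) = -9225$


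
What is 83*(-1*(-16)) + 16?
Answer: 1344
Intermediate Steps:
83*(-1*(-16)) + 16 = 83*16 + 16 = 1328 + 16 = 1344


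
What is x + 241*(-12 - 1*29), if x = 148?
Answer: -9733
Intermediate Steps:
x + 241*(-12 - 1*29) = 148 + 241*(-12 - 1*29) = 148 + 241*(-12 - 29) = 148 + 241*(-41) = 148 - 9881 = -9733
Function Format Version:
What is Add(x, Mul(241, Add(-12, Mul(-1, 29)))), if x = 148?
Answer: -9733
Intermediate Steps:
Add(x, Mul(241, Add(-12, Mul(-1, 29)))) = Add(148, Mul(241, Add(-12, Mul(-1, 29)))) = Add(148, Mul(241, Add(-12, -29))) = Add(148, Mul(241, -41)) = Add(148, -9881) = -9733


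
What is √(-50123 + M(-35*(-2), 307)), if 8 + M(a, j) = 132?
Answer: I*√49999 ≈ 223.6*I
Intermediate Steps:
M(a, j) = 124 (M(a, j) = -8 + 132 = 124)
√(-50123 + M(-35*(-2), 307)) = √(-50123 + 124) = √(-49999) = I*√49999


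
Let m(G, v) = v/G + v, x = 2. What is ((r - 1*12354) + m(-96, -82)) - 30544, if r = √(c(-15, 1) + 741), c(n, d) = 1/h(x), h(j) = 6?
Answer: -2062999/48 + √26682/6 ≈ -42952.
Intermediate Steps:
c(n, d) = ⅙ (c(n, d) = 1/6 = ⅙)
m(G, v) = v + v/G
r = √26682/6 (r = √(⅙ + 741) = √(4447/6) = √26682/6 ≈ 27.224)
((r - 1*12354) + m(-96, -82)) - 30544 = ((√26682/6 - 1*12354) + (-82 - 82/(-96))) - 30544 = ((√26682/6 - 12354) + (-82 - 82*(-1/96))) - 30544 = ((-12354 + √26682/6) + (-82 + 41/48)) - 30544 = ((-12354 + √26682/6) - 3895/48) - 30544 = (-596887/48 + √26682/6) - 30544 = -2062999/48 + √26682/6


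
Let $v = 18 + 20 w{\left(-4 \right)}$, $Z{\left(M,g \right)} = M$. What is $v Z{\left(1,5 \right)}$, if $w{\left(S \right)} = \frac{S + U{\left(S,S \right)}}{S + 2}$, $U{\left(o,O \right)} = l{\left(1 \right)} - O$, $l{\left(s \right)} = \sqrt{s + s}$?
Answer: $18 - 10 \sqrt{2} \approx 3.8579$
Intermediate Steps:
$l{\left(s \right)} = \sqrt{2} \sqrt{s}$ ($l{\left(s \right)} = \sqrt{2 s} = \sqrt{2} \sqrt{s}$)
$U{\left(o,O \right)} = \sqrt{2} - O$ ($U{\left(o,O \right)} = \sqrt{2} \sqrt{1} - O = \sqrt{2} \cdot 1 - O = \sqrt{2} - O$)
$w{\left(S \right)} = \frac{\sqrt{2}}{2 + S}$ ($w{\left(S \right)} = \frac{S - \left(S - \sqrt{2}\right)}{S + 2} = \frac{\sqrt{2}}{2 + S}$)
$v = 18 - 10 \sqrt{2}$ ($v = 18 + 20 \frac{\sqrt{2}}{2 - 4} = 18 + 20 \frac{\sqrt{2}}{-2} = 18 + 20 \sqrt{2} \left(- \frac{1}{2}\right) = 18 + 20 \left(- \frac{\sqrt{2}}{2}\right) = 18 - 10 \sqrt{2} \approx 3.8579$)
$v Z{\left(1,5 \right)} = \left(18 - 10 \sqrt{2}\right) 1 = 18 - 10 \sqrt{2}$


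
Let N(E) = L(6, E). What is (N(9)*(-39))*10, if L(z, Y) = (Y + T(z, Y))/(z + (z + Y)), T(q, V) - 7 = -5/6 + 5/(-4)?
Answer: -10855/42 ≈ -258.45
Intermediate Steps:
T(q, V) = 59/12 (T(q, V) = 7 + (-5/6 + 5/(-4)) = 7 + (-5*⅙ + 5*(-¼)) = 7 + (-⅚ - 5/4) = 7 - 25/12 = 59/12)
L(z, Y) = (59/12 + Y)/(Y + 2*z) (L(z, Y) = (Y + 59/12)/(z + (z + Y)) = (59/12 + Y)/(z + (Y + z)) = (59/12 + Y)/(Y + 2*z))
N(E) = (59/12 + E)/(12 + E) (N(E) = (59/12 + E)/(E + 2*6) = (59/12 + E)/(E + 12) = (59/12 + E)/(12 + E))
(N(9)*(-39))*10 = (((59/12 + 9)/(12 + 9))*(-39))*10 = (((167/12)/21)*(-39))*10 = (((1/21)*(167/12))*(-39))*10 = ((167/252)*(-39))*10 = -2171/84*10 = -10855/42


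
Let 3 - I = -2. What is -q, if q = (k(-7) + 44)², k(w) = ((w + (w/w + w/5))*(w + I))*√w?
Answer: -10068/25 - 6512*I*√7/5 ≈ -402.72 - 3445.8*I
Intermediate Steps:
I = 5 (I = 3 - 1*(-2) = 3 + 2 = 5)
k(w) = √w*(1 + 6*w/5)*(5 + w) (k(w) = ((w + (w/w + w/5))*(w + 5))*√w = ((w + (1 + w*(⅕)))*(5 + w))*√w = ((w + (1 + w/5))*(5 + w))*√w = ((1 + 6*w/5)*(5 + w))*√w = √w*(1 + 6*w/5)*(5 + w))
q = (44 + 74*I*√7/5)² (q = (√(-7)*(25 + 6*(-7)² + 35*(-7))/5 + 44)² = ((I*√7)*(25 + 6*49 - 245)/5 + 44)² = ((I*√7)*(25 + 294 - 245)/5 + 44)² = ((⅕)*(I*√7)*74 + 44)² = (74*I*√7/5 + 44)² = (44 + 74*I*√7/5)² ≈ 402.72 + 3445.8*I)
-q = -(10068/25 + 6512*I*√7/5) = -10068/25 - 6512*I*√7/5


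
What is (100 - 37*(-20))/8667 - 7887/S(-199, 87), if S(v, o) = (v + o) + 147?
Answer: -22775743/101115 ≈ -225.25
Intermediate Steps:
S(v, o) = 147 + o + v (S(v, o) = (o + v) + 147 = 147 + o + v)
(100 - 37*(-20))/8667 - 7887/S(-199, 87) = (100 - 37*(-20))/8667 - 7887/(147 + 87 - 199) = (100 + 740)*(1/8667) - 7887/35 = 840*(1/8667) - 7887*1/35 = 280/2889 - 7887/35 = -22775743/101115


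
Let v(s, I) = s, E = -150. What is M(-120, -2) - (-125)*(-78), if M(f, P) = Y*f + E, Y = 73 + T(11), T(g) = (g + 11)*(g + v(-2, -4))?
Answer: -42420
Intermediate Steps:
T(g) = (-2 + g)*(11 + g) (T(g) = (g + 11)*(g - 2) = (11 + g)*(-2 + g) = (-2 + g)*(11 + g))
Y = 271 (Y = 73 + (-22 + 11² + 9*11) = 73 + (-22 + 121 + 99) = 73 + 198 = 271)
M(f, P) = -150 + 271*f (M(f, P) = 271*f - 150 = -150 + 271*f)
M(-120, -2) - (-125)*(-78) = (-150 + 271*(-120)) - (-125)*(-78) = (-150 - 32520) - 1*9750 = -32670 - 9750 = -42420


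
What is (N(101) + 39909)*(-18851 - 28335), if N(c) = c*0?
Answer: -1883146074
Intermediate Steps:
N(c) = 0
(N(101) + 39909)*(-18851 - 28335) = (0 + 39909)*(-18851 - 28335) = 39909*(-47186) = -1883146074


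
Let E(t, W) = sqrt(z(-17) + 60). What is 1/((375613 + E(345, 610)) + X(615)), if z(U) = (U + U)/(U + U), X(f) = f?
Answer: 376228/141547507923 - sqrt(61)/141547507923 ≈ 2.6579e-6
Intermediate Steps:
z(U) = 1 (z(U) = (2*U)/((2*U)) = (2*U)*(1/(2*U)) = 1)
E(t, W) = sqrt(61) (E(t, W) = sqrt(1 + 60) = sqrt(61))
1/((375613 + E(345, 610)) + X(615)) = 1/((375613 + sqrt(61)) + 615) = 1/(376228 + sqrt(61))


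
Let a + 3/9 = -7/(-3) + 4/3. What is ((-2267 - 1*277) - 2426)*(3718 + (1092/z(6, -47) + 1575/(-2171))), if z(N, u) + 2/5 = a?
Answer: -485382515660/23881 ≈ -2.0325e+7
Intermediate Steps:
a = 10/3 (a = -⅓ + (-7/(-3) + 4/3) = -⅓ + (-7*(-⅓) + 4*(⅓)) = -⅓ + (7/3 + 4/3) = -⅓ + 11/3 = 10/3 ≈ 3.3333)
z(N, u) = 44/15 (z(N, u) = -⅖ + 10/3 = 44/15)
((-2267 - 1*277) - 2426)*(3718 + (1092/z(6, -47) + 1575/(-2171))) = ((-2267 - 1*277) - 2426)*(3718 + (1092/(44/15) + 1575/(-2171))) = ((-2267 - 277) - 2426)*(3718 + (1092*(15/44) + 1575*(-1/2171))) = (-2544 - 2426)*(3718 + (4095/11 - 1575/2171)) = -4970*(3718 + 8872920/23881) = -4970*97662478/23881 = -485382515660/23881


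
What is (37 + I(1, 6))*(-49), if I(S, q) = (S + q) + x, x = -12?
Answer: -1568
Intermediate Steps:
I(S, q) = -12 + S + q (I(S, q) = (S + q) - 12 = -12 + S + q)
(37 + I(1, 6))*(-49) = (37 + (-12 + 1 + 6))*(-49) = (37 - 5)*(-49) = 32*(-49) = -1568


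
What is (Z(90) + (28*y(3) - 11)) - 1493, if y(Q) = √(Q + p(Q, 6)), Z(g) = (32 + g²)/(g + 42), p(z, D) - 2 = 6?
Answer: -47599/33 + 28*√11 ≈ -1349.5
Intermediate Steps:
p(z, D) = 8 (p(z, D) = 2 + 6 = 8)
Z(g) = (32 + g²)/(42 + g)
y(Q) = √(8 + Q) (y(Q) = √(Q + 8) = √(8 + Q))
(Z(90) + (28*y(3) - 11)) - 1493 = ((32 + 90²)/(42 + 90) + (28*√(8 + 3) - 11)) - 1493 = ((32 + 8100)/132 + (28*√11 - 11)) - 1493 = ((1/132)*8132 + (-11 + 28*√11)) - 1493 = (2033/33 + (-11 + 28*√11)) - 1493 = (1670/33 + 28*√11) - 1493 = -47599/33 + 28*√11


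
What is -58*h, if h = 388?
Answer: -22504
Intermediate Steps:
-58*h = -58*388 = -22504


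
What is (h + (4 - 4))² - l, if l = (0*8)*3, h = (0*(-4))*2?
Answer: 0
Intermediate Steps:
h = 0 (h = 0*2 = 0)
l = 0 (l = 0*3 = 0)
(h + (4 - 4))² - l = (0 + (4 - 4))² - 1*0 = (0 + 0)² + 0 = 0² + 0 = 0 + 0 = 0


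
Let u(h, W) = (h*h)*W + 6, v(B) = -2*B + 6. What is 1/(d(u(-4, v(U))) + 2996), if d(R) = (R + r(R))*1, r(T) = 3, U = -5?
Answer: 1/3261 ≈ 0.00030665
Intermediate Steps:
v(B) = 6 - 2*B
u(h, W) = 6 + W*h**2 (u(h, W) = h**2*W + 6 = W*h**2 + 6 = 6 + W*h**2)
d(R) = 3 + R (d(R) = (R + 3)*1 = (3 + R)*1 = 3 + R)
1/(d(u(-4, v(U))) + 2996) = 1/((3 + (6 + (6 - 2*(-5))*(-4)**2)) + 2996) = 1/((3 + (6 + (6 + 10)*16)) + 2996) = 1/((3 + (6 + 16*16)) + 2996) = 1/((3 + (6 + 256)) + 2996) = 1/((3 + 262) + 2996) = 1/(265 + 2996) = 1/3261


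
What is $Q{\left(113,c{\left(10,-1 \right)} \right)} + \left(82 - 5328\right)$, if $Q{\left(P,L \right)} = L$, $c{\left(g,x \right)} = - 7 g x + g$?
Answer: $-5166$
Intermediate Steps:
$c{\left(g,x \right)} = g - 7 g x$ ($c{\left(g,x \right)} = - 7 g x + g = g - 7 g x$)
$Q{\left(113,c{\left(10,-1 \right)} \right)} + \left(82 - 5328\right) = 10 \left(1 - -7\right) + \left(82 - 5328\right) = 10 \left(1 + 7\right) + \left(82 - 5328\right) = 10 \cdot 8 - 5246 = 80 - 5246 = -5166$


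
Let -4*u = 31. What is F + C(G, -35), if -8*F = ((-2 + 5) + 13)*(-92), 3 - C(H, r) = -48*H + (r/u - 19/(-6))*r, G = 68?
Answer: 691901/186 ≈ 3719.9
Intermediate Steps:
u = -31/4 (u = -¼*31 = -31/4 ≈ -7.7500)
C(H, r) = 3 + 48*H - r*(19/6 - 4*r/31) (C(H, r) = 3 - (-48*H + (r/(-31/4) - 19/(-6))*r) = 3 - (-48*H + (r*(-4/31) - 19*(-⅙))*r) = 3 - (-48*H + (-4*r/31 + 19/6)*r) = 3 - (-48*H + (19/6 - 4*r/31)*r) = 3 - (-48*H + r*(19/6 - 4*r/31)) = 3 + (48*H - r*(19/6 - 4*r/31)) = 3 + 48*H - r*(19/6 - 4*r/31))
F = 184 (F = -((-2 + 5) + 13)*(-92)/8 = -(3 + 13)*(-92)/8 = -2*(-92) = -⅛*(-1472) = 184)
F + C(G, -35) = 184 + (3 + 48*68 - 19/6*(-35) + (4/31)*(-35)²) = 184 + (3 + 3264 + 665/6 + (4/31)*1225) = 184 + (3 + 3264 + 665/6 + 4900/31) = 184 + 657677/186 = 691901/186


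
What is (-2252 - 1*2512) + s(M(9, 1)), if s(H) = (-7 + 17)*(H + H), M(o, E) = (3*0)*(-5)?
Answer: -4764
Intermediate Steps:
M(o, E) = 0 (M(o, E) = 0*(-5) = 0)
s(H) = 20*H (s(H) = 10*(2*H) = 20*H)
(-2252 - 1*2512) + s(M(9, 1)) = (-2252 - 1*2512) + 20*0 = (-2252 - 2512) + 0 = -4764 + 0 = -4764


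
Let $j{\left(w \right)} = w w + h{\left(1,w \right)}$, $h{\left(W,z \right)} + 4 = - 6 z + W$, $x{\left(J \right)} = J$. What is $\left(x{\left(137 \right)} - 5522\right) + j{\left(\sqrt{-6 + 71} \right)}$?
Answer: $-5323 - 6 \sqrt{65} \approx -5371.4$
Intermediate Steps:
$h{\left(W,z \right)} = -4 + W - 6 z$ ($h{\left(W,z \right)} = -4 + \left(- 6 z + W\right) = -4 + \left(W - 6 z\right) = -4 + W - 6 z$)
$j{\left(w \right)} = -3 + w^{2} - 6 w$ ($j{\left(w \right)} = w w - \left(3 + 6 w\right) = w^{2} - \left(3 + 6 w\right) = -3 + w^{2} - 6 w$)
$\left(x{\left(137 \right)} - 5522\right) + j{\left(\sqrt{-6 + 71} \right)} = \left(137 - 5522\right) - \left(3 - 65 + 6 \sqrt{-6 + 71}\right) = \left(137 - 5522\right) - \left(3 - 65 + 6 \sqrt{65}\right) = -5385 - \left(-62 + 6 \sqrt{65}\right) = -5385 + \left(62 - 6 \sqrt{65}\right) = -5323 - 6 \sqrt{65}$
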